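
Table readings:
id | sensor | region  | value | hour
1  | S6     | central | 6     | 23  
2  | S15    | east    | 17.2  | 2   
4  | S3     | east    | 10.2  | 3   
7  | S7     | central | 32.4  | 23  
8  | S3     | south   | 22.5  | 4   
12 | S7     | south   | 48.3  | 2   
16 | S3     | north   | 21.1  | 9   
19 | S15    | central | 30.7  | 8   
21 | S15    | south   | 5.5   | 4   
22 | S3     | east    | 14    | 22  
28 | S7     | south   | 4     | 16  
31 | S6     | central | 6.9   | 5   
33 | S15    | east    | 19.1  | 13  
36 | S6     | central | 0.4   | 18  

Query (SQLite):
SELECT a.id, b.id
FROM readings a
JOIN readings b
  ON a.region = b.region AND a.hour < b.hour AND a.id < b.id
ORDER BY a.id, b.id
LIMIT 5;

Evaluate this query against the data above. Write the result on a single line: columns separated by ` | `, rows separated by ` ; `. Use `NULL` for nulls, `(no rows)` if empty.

2 | 4 ; 2 | 22 ; 2 | 33 ; 4 | 22 ; 4 | 33

Pairs (a,b) with same region, a.hour < b.hour, a.id < b.id.
region groups: central:{1,7,19,31,36} east:{2,4,22,33} north:{16} south:{8,12,21,28}
Ordered by (a.id, b.id); first 5.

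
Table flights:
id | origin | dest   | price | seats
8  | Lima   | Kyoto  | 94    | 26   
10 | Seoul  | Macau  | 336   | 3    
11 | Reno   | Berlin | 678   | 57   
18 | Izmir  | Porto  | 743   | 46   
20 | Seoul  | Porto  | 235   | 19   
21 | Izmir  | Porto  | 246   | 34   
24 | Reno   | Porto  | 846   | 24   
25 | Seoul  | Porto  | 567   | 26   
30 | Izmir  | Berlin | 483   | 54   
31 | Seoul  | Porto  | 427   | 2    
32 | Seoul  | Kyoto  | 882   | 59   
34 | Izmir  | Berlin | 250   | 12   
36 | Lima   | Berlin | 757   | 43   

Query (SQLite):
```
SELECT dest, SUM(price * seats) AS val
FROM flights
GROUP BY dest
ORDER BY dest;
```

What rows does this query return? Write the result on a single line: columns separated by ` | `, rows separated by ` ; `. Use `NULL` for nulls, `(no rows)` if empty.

For each row compute price * seats.
Group by dest; take SUM of the expression per group.
  Berlin: ids {11, 30, 34, 36} → SUM(price * seats)=100279
  Kyoto: ids {8, 32} → SUM(price * seats)=54482
  Macau: ids {10} → SUM(price * seats)=1008
  Porto: ids {18, 20, 21, 24, 25, 31} → SUM(price * seats)=82907

Berlin | 100279 ; Kyoto | 54482 ; Macau | 1008 ; Porto | 82907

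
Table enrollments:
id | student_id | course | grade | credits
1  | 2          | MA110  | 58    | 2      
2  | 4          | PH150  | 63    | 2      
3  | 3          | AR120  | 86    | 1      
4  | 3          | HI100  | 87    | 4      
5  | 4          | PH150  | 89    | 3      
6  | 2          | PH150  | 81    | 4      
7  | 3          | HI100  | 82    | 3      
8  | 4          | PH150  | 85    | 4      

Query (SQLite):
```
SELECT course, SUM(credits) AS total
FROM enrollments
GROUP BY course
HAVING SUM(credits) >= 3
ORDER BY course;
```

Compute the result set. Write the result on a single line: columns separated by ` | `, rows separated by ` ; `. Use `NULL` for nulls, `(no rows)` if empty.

HI100 | 7 ; PH150 | 13

Partition enrollments by course; compute SUM(credits) within each group.
HAVING: keep groups where SUM(credits) >= 3.
  AR120: ids {3} → SUM(credits)=1
  HI100: ids {4, 7} → SUM(credits)=7
  MA110: ids {1} → SUM(credits)=2
  PH150: ids {2, 5, 6, 8} → SUM(credits)=13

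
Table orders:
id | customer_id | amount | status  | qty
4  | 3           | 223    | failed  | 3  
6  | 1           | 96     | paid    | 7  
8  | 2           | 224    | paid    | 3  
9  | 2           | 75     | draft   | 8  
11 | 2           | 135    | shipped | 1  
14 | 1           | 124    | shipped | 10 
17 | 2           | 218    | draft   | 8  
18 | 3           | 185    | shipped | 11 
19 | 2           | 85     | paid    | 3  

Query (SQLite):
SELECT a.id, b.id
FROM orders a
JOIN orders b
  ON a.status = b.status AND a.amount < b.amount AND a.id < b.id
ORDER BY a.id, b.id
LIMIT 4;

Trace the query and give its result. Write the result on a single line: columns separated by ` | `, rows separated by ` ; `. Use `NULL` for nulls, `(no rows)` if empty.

6 | 8 ; 9 | 17 ; 11 | 18 ; 14 | 18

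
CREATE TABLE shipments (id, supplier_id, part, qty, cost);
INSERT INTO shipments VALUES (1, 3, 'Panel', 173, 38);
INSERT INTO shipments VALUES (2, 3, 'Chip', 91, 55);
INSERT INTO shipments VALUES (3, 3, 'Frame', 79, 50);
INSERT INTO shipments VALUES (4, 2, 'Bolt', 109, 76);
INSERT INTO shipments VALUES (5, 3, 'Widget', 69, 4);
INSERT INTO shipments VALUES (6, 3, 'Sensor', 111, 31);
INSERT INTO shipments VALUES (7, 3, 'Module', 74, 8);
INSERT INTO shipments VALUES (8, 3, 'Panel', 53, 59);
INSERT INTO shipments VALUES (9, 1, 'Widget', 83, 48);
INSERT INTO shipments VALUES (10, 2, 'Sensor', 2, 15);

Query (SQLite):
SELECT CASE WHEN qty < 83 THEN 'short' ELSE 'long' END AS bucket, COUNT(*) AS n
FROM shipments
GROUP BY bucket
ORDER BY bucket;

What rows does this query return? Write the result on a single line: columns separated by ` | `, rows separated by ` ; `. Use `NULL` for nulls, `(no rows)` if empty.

long | 5 ; short | 5

Bucket rows by qty < 83 → 'short' else 'long'; count each bucket.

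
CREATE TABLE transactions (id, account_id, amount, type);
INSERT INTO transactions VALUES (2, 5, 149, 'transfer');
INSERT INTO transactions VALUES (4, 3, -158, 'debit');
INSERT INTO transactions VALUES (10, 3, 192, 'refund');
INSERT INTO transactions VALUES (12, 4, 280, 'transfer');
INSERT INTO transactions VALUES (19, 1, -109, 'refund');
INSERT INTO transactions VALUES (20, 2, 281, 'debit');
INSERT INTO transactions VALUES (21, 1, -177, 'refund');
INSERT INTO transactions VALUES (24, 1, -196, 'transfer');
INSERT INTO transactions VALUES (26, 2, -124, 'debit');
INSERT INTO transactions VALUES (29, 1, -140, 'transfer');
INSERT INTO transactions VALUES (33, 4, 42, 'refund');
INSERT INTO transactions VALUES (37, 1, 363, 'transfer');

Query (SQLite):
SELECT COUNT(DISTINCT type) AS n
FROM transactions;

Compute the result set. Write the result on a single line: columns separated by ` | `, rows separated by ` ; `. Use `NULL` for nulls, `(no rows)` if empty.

3

Count distinct non-NULL type values.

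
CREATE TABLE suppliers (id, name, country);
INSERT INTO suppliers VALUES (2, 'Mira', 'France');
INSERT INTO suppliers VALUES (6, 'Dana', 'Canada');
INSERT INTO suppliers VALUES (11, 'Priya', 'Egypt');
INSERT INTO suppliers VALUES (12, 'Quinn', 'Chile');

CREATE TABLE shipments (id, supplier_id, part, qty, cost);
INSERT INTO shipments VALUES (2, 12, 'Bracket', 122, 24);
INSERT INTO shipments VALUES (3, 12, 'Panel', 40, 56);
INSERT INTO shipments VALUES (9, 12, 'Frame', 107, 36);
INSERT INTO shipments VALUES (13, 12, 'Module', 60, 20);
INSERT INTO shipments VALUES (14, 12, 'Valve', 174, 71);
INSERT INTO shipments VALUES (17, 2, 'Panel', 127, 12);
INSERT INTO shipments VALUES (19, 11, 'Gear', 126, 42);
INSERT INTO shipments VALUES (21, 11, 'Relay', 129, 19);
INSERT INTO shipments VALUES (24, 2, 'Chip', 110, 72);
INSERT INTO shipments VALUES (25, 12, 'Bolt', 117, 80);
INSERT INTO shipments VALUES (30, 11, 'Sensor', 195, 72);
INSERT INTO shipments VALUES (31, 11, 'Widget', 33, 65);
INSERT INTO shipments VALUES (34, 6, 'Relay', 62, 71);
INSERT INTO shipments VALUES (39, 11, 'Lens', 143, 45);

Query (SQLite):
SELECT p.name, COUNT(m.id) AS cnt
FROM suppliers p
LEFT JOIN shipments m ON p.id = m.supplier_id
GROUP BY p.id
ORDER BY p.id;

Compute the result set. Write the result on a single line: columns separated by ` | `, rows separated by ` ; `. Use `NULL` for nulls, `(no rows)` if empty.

Mira | 2 ; Dana | 1 ; Priya | 5 ; Quinn | 6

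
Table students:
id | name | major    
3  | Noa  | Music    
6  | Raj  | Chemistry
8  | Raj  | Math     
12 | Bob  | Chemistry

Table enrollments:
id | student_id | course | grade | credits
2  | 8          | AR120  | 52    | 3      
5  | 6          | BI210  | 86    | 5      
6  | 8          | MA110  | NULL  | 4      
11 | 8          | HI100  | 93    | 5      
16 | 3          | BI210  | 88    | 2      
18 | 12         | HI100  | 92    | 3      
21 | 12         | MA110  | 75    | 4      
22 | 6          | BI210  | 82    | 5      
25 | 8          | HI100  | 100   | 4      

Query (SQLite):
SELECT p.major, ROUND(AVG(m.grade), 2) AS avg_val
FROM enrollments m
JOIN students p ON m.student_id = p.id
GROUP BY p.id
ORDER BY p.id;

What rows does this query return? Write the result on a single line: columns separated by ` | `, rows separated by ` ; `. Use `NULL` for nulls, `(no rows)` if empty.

Music | 88 ; Chemistry | 84 ; Math | 81.67 ; Chemistry | 83.5

Join each enrollments row to its students via student_id.
Group joined rows by students.id; compute ROUND(AVG(m.grade), 2) per group.
  3: ids {16} → ROUND(AVG(m.grade), 2)=88
  6: ids {5, 22} → ROUND(AVG(m.grade), 2)=84
  8: ids {2, 6, 11, 25} → ROUND(AVG(m.grade), 2)=81.67
  12: ids {18, 21} → ROUND(AVG(m.grade), 2)=83.5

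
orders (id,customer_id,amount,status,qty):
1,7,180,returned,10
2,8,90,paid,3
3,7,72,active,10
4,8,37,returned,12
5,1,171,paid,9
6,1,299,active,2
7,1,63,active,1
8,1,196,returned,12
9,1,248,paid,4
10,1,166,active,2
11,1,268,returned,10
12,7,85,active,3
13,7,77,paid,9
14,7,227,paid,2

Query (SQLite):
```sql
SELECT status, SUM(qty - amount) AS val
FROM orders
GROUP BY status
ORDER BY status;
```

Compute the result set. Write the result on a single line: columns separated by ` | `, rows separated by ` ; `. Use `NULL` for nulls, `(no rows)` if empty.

For each row compute qty - amount.
Group by status; take SUM of the expression per group.
  active: ids {3, 6, 7, 10, 12} → SUM(qty - amount)=-667
  paid: ids {2, 5, 9, 13, 14} → SUM(qty - amount)=-786
  returned: ids {1, 4, 8, 11} → SUM(qty - amount)=-637

active | -667 ; paid | -786 ; returned | -637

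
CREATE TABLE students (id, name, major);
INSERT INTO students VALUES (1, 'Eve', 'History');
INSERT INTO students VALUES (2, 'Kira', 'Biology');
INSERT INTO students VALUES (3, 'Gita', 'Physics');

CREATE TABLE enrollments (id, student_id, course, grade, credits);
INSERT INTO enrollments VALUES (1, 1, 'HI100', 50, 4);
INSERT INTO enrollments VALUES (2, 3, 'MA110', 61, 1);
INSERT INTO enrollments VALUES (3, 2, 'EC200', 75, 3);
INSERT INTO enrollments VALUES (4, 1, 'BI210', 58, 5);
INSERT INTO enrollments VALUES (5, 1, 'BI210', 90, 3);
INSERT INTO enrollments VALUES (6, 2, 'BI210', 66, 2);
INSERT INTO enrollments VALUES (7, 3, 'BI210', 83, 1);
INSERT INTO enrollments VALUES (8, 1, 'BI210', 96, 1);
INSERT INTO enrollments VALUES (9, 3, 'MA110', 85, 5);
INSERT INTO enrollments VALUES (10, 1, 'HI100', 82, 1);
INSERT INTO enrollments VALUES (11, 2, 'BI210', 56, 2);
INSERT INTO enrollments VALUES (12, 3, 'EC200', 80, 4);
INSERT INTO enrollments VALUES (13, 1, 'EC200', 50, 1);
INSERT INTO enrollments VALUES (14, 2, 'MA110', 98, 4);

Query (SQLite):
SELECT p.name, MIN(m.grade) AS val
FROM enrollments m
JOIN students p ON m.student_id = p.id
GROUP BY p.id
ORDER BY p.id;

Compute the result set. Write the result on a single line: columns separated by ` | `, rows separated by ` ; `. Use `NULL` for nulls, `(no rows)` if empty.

Join each enrollments row to its students via student_id.
Group joined rows by students.id; compute MIN(m.grade) per group.
  1: ids {1, 4, 5, 8, 10, 13} → MIN(m.grade)=50
  2: ids {3, 6, 11, 14} → MIN(m.grade)=56
  3: ids {2, 7, 9, 12} → MIN(m.grade)=61

Eve | 50 ; Kira | 56 ; Gita | 61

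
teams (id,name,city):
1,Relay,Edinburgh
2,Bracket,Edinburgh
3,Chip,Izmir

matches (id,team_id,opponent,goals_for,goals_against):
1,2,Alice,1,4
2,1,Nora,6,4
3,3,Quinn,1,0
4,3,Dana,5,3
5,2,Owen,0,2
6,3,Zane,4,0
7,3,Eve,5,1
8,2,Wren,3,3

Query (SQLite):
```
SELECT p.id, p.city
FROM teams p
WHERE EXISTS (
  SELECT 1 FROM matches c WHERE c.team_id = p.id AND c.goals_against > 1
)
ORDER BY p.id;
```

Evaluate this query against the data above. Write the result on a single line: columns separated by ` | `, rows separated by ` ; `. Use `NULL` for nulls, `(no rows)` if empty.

For each teams row, check whether any matches with matching team_id has goals_against > 1.
Keep rows where that is true.

1 | Edinburgh ; 2 | Edinburgh ; 3 | Izmir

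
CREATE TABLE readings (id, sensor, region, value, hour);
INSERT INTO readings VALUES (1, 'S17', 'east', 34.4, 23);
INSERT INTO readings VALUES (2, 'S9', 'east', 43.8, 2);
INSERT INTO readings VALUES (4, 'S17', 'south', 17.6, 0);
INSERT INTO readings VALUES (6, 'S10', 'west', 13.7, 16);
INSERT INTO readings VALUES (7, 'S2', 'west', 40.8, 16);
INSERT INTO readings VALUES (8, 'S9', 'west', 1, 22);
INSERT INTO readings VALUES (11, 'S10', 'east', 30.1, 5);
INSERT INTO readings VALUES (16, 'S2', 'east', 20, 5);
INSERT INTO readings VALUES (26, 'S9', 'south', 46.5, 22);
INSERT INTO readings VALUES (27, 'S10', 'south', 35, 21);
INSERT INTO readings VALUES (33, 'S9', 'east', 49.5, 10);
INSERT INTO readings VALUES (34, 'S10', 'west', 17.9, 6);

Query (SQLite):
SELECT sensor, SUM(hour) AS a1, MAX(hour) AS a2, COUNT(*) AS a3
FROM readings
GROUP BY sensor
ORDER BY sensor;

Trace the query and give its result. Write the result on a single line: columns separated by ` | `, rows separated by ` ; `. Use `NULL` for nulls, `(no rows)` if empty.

S10 | 48 | 21 | 4 ; S17 | 23 | 23 | 2 ; S2 | 21 | 16 | 2 ; S9 | 56 | 22 | 4

Group readings by sensor.
Per group compute: SUM(hour), MAX(hour), COUNT(*).
  S10: ids {6, 11, 27, 34} → SUM(hour)=48, MAX(hour)=21, COUNT(*)=4
  S17: ids {1, 4} → SUM(hour)=23, MAX(hour)=23, COUNT(*)=2
  S2: ids {7, 16} → SUM(hour)=21, MAX(hour)=16, COUNT(*)=2
  S9: ids {2, 8, 26, 33} → SUM(hour)=56, MAX(hour)=22, COUNT(*)=4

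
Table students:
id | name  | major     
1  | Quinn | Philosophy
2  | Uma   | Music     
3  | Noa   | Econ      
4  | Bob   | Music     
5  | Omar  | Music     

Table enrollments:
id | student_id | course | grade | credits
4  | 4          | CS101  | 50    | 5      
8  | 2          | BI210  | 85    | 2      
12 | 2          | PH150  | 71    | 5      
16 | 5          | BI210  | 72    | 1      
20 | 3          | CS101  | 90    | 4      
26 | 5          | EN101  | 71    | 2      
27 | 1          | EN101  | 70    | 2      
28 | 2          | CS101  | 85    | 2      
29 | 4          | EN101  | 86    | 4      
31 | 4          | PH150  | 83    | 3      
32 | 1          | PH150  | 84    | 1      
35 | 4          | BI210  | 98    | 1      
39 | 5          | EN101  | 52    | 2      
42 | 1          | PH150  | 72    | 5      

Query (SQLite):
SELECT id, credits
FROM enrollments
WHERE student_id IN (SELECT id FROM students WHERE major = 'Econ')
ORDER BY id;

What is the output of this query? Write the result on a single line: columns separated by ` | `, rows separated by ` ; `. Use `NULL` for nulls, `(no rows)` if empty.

Inner query: students.id where major = 'Econ'.
Outer: keep enrollments rows whose student_id is in that set.
Inner query → {3}

20 | 4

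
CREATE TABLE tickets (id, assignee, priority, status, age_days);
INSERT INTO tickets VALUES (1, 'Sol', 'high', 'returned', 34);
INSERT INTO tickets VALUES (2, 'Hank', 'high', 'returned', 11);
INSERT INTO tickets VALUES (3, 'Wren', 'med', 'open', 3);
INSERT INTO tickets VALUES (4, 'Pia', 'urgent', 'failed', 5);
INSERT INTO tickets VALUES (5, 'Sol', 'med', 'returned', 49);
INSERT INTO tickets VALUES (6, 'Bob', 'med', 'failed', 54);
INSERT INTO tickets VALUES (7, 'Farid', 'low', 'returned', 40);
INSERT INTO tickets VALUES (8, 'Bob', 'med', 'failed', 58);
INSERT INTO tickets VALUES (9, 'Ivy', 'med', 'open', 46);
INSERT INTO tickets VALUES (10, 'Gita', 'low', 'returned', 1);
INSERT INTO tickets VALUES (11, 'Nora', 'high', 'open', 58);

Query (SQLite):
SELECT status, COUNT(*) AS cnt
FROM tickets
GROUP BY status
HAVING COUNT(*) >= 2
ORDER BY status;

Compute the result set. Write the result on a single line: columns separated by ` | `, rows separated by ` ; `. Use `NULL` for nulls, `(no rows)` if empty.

failed | 3 ; open | 3 ; returned | 5

Partition tickets by status; compute COUNT(*) within each group.
HAVING: keep groups with count ≥ 2.
  failed: ids {4, 6, 8} → COUNT(*)=3
  open: ids {3, 9, 11} → COUNT(*)=3
  returned: ids {1, 2, 5, 7, 10} → COUNT(*)=5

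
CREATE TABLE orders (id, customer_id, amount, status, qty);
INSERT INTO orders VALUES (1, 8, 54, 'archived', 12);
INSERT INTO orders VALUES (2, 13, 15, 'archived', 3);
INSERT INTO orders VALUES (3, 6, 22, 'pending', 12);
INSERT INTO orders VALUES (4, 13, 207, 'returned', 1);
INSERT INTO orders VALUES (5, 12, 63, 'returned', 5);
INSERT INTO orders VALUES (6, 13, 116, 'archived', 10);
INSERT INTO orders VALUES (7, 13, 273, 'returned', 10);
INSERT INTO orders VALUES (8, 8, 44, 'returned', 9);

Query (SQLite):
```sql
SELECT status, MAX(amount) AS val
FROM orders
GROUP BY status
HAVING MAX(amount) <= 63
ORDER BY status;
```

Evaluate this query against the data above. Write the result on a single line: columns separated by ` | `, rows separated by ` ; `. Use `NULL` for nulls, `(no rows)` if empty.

pending | 22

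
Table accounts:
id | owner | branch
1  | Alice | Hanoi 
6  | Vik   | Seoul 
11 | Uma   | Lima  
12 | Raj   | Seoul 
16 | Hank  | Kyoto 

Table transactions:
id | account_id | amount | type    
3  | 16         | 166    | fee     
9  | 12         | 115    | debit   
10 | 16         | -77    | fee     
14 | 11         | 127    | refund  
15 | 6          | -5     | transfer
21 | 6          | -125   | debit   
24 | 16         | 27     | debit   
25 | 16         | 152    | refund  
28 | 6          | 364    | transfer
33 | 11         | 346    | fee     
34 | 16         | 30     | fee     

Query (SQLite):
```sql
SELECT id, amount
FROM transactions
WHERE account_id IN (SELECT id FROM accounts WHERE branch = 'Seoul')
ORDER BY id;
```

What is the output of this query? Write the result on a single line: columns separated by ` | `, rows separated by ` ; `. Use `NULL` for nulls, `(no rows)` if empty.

9 | 115 ; 15 | -5 ; 21 | -125 ; 28 | 364

Inner query: accounts.id where branch = 'Seoul'.
Outer: keep transactions rows whose account_id is in that set.
Inner query → {6, 12}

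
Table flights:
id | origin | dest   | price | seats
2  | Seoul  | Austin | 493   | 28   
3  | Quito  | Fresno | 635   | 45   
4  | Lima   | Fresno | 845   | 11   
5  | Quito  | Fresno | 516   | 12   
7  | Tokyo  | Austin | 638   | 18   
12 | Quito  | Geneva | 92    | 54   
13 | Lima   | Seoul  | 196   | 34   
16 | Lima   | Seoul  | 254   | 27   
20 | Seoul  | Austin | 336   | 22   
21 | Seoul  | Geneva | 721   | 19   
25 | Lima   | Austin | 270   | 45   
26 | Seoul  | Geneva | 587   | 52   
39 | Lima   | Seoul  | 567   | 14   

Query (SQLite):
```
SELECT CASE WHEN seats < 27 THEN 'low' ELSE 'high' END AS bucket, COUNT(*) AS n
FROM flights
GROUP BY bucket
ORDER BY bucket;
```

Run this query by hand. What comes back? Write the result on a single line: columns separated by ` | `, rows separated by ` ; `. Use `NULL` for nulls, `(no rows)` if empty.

high | 7 ; low | 6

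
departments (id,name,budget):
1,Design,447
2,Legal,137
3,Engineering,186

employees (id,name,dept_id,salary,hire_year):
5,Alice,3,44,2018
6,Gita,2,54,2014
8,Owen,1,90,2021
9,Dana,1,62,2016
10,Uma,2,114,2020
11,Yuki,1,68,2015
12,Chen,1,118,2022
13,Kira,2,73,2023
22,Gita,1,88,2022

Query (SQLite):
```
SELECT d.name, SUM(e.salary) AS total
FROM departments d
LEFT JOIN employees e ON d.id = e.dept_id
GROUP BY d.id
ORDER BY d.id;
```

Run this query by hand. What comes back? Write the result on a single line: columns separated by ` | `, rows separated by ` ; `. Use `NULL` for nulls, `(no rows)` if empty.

Design | 426 ; Legal | 241 ; Engineering | 44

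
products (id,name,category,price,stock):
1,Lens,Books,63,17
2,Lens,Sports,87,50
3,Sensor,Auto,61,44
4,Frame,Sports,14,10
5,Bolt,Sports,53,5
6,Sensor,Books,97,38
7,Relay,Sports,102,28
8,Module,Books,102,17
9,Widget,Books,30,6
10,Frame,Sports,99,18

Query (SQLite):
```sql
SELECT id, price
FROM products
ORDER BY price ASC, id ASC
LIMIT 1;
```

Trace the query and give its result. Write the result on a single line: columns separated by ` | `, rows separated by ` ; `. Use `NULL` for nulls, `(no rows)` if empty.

Sort by price asc, tiebreak id asc: (14, id=4), (30, id=9), (53, id=5), (61, id=3) …. Take first 1.

4 | 14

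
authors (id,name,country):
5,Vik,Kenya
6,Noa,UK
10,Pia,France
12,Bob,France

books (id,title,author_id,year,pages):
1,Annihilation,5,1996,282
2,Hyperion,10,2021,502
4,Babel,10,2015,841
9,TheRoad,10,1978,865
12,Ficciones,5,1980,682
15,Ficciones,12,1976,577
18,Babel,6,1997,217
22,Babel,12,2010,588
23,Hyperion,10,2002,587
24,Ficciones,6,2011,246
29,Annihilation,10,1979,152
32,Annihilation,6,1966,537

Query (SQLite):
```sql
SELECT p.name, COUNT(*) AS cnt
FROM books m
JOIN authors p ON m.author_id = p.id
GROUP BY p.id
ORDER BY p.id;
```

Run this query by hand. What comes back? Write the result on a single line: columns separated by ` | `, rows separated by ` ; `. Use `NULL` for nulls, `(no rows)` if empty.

Vik | 2 ; Noa | 3 ; Pia | 5 ; Bob | 2

Join each books row to its authors via author_id.
Group joined rows by authors.id; compute COUNT(*) per group.
  5: ids {1, 12} → COUNT(*)=2
  6: ids {18, 24, 32} → COUNT(*)=3
  10: ids {2, 4, 9, 23, 29} → COUNT(*)=5
  12: ids {15, 22} → COUNT(*)=2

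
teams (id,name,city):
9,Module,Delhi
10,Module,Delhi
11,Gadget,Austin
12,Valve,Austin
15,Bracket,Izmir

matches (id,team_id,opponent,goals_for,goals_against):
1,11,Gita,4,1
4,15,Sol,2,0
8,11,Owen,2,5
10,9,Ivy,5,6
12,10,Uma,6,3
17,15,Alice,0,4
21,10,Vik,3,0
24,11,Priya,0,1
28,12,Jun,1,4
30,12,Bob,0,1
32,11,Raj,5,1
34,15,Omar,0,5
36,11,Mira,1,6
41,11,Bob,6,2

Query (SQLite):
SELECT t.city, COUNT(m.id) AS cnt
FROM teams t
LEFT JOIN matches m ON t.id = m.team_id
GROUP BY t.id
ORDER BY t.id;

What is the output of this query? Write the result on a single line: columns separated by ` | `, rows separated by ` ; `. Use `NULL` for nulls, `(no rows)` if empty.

Delhi | 1 ; Delhi | 2 ; Austin | 6 ; Austin | 2 ; Izmir | 3

LEFT JOIN keeps every teams row; unmatched ones get NULL for matches columns.
Group by teams.id and compute COUNT(m.id). COUNT(col) of an all-NULL group is 0.
  9: ids {10} → COUNT(m.id)=1
  10: ids {12, 21} → COUNT(m.id)=2
  11: ids {1, 8, 24, 32, 36, 41} → COUNT(m.id)=6
  12: ids {28, 30} → COUNT(m.id)=2
  15: ids {4, 17, 34} → COUNT(m.id)=3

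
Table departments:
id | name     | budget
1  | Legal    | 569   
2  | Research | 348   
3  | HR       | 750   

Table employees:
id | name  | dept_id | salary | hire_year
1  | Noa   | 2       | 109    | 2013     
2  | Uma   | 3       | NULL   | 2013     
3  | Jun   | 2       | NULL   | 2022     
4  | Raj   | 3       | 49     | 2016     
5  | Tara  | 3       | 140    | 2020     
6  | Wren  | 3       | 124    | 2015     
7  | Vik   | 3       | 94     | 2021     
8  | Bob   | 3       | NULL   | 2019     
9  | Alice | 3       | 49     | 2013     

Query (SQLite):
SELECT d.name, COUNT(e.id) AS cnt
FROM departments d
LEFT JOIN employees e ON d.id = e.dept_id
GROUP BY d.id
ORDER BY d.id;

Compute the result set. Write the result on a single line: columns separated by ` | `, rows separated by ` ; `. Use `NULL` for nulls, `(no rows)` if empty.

LEFT JOIN keeps every departments row; unmatched ones get NULL for employees columns.
Group by departments.id and compute COUNT(e.id). COUNT(col) of an all-NULL group is 0.
  1: ids {—} → COUNT(e.id)=0
  2: ids {1, 3} → COUNT(e.id)=2
  3: ids {2, 4, 5, 6, 7, 8, 9} → COUNT(e.id)=7

Legal | 0 ; Research | 2 ; HR | 7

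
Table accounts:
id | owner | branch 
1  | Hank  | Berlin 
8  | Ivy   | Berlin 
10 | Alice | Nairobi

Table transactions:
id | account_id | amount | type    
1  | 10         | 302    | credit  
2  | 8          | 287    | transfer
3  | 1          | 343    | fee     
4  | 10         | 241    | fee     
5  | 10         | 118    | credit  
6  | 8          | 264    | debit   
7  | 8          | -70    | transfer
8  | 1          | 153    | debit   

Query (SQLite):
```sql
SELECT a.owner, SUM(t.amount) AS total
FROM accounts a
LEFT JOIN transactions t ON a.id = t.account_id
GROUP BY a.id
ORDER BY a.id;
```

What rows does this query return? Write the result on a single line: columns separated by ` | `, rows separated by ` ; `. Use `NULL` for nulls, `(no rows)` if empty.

LEFT JOIN keeps every accounts row; unmatched ones get NULL for transactions columns.
Group by accounts.id and compute SUM(t.amount). SUM over an all-NULL group is NULL.
  1: ids {3, 8} → SUM(t.amount)=496
  8: ids {2, 6, 7} → SUM(t.amount)=481
  10: ids {1, 4, 5} → SUM(t.amount)=661

Hank | 496 ; Ivy | 481 ; Alice | 661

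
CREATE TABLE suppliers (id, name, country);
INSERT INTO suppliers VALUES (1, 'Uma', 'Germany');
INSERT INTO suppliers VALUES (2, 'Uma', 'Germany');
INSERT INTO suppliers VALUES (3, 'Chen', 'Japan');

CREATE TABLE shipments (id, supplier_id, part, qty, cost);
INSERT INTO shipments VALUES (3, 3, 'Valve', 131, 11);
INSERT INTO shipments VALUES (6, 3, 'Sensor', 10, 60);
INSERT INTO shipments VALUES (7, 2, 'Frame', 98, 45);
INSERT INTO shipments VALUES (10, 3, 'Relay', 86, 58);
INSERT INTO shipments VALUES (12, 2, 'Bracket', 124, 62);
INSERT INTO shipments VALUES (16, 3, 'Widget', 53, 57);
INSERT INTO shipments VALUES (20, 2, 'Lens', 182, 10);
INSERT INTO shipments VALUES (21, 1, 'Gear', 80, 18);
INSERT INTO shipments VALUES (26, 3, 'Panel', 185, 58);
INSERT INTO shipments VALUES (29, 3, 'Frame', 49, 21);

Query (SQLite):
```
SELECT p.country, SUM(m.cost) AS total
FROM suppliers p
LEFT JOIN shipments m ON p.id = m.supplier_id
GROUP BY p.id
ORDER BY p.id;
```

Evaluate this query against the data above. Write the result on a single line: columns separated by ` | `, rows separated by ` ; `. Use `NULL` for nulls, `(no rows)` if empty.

Germany | 18 ; Germany | 117 ; Japan | 265

LEFT JOIN keeps every suppliers row; unmatched ones get NULL for shipments columns.
Group by suppliers.id and compute SUM(m.cost). SUM over an all-NULL group is NULL.
  1: ids {21} → SUM(m.cost)=18
  2: ids {7, 12, 20} → SUM(m.cost)=117
  3: ids {3, 6, 10, 16, 26, 29} → SUM(m.cost)=265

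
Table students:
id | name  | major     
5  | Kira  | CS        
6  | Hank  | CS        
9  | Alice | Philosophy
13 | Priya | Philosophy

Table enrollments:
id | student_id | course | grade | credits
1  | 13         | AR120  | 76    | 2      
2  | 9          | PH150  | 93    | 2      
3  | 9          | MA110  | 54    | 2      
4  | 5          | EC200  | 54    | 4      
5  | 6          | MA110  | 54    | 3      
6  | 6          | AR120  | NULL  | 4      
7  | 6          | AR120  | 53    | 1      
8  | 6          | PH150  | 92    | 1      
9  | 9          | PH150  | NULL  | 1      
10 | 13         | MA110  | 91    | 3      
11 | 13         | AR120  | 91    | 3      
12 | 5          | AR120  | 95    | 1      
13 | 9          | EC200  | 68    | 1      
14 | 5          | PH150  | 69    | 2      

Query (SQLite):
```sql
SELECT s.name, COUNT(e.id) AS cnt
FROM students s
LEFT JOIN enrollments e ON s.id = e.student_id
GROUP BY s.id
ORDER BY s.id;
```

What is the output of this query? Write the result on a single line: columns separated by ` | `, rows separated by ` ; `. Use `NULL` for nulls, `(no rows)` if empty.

LEFT JOIN keeps every students row; unmatched ones get NULL for enrollments columns.
Group by students.id and compute COUNT(e.id). COUNT(col) of an all-NULL group is 0.
  5: ids {4, 12, 14} → COUNT(e.id)=3
  6: ids {5, 6, 7, 8} → COUNT(e.id)=4
  9: ids {2, 3, 9, 13} → COUNT(e.id)=4
  13: ids {1, 10, 11} → COUNT(e.id)=3

Kira | 3 ; Hank | 4 ; Alice | 4 ; Priya | 3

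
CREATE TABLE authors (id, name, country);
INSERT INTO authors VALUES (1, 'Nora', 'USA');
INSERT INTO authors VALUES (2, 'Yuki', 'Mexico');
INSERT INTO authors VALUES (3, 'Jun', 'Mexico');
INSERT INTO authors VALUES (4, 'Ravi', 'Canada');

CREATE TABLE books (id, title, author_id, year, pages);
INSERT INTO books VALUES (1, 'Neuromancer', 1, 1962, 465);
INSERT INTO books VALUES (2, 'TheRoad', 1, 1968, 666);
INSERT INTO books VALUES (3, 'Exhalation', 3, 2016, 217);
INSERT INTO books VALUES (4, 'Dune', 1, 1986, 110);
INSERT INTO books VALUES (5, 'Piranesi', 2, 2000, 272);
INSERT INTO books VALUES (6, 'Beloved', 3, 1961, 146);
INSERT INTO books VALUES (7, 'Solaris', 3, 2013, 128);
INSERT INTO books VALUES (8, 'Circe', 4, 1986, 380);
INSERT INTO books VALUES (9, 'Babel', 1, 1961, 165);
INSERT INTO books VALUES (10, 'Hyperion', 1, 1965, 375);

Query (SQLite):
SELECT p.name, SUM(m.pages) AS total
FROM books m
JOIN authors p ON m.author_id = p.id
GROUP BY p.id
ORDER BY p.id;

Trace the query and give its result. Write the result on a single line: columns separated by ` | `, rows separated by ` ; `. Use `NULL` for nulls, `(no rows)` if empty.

Nora | 1781 ; Yuki | 272 ; Jun | 491 ; Ravi | 380

Join each books row to its authors via author_id.
Group joined rows by authors.id; compute SUM(m.pages) per group.
  1: ids {1, 2, 4, 9, 10} → SUM(m.pages)=1781
  2: ids {5} → SUM(m.pages)=272
  3: ids {3, 6, 7} → SUM(m.pages)=491
  4: ids {8} → SUM(m.pages)=380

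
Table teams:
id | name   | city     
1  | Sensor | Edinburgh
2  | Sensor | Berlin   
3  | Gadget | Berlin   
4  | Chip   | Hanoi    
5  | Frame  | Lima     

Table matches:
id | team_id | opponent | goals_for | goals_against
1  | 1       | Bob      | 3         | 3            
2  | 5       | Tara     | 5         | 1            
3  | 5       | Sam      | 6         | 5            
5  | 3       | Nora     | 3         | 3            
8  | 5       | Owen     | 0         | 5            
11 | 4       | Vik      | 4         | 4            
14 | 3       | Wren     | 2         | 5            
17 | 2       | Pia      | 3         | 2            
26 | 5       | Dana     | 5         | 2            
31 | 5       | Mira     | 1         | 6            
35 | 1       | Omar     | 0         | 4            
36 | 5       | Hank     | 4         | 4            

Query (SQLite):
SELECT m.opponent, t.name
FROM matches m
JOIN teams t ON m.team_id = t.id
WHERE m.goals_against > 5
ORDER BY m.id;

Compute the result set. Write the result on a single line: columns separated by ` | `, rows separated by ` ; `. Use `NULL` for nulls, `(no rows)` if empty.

Each matches row matches the teams row where team_id = teams.id.
Then keep rows with m.goals_against > 5.

Mira | Frame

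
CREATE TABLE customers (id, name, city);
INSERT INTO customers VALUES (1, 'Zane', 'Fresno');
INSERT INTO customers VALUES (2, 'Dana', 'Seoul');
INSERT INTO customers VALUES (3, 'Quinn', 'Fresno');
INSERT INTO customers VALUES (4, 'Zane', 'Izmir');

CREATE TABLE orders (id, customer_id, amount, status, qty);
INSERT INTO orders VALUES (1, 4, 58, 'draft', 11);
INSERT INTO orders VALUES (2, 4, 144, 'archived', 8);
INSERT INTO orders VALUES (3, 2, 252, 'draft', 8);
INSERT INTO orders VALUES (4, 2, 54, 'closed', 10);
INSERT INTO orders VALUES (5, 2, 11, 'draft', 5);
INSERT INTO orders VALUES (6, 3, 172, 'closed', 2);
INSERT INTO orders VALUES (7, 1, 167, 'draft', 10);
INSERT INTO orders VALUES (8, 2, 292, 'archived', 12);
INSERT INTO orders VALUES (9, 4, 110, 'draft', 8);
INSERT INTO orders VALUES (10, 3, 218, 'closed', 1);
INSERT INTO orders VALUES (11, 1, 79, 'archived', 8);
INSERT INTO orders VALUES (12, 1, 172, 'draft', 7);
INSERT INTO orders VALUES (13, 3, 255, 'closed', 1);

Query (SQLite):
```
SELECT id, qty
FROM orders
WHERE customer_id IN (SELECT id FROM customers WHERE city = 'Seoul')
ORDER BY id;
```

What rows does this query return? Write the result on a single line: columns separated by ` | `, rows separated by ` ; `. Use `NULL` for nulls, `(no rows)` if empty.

3 | 8 ; 4 | 10 ; 5 | 5 ; 8 | 12

Inner query: customers.id where city = 'Seoul'.
Outer: keep orders rows whose customer_id is in that set.
Inner query → {2}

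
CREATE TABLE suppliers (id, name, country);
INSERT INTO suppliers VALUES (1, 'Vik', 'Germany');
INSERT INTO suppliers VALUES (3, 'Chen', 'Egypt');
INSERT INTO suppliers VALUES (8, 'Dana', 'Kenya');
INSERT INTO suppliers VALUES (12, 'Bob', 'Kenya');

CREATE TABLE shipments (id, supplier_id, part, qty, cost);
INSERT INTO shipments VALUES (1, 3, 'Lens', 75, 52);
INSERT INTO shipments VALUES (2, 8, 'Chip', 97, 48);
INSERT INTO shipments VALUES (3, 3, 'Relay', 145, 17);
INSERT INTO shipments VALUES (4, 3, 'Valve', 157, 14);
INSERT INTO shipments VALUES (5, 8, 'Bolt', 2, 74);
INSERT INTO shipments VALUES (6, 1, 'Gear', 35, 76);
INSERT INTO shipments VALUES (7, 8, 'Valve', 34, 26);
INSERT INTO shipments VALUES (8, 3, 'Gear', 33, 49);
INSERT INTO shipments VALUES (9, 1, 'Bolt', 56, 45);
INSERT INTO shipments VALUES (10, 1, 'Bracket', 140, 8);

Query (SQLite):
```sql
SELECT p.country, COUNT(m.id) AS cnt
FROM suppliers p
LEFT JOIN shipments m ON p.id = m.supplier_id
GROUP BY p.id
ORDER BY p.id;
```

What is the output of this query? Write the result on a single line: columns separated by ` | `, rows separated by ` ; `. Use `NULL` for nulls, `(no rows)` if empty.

Germany | 3 ; Egypt | 4 ; Kenya | 3 ; Kenya | 0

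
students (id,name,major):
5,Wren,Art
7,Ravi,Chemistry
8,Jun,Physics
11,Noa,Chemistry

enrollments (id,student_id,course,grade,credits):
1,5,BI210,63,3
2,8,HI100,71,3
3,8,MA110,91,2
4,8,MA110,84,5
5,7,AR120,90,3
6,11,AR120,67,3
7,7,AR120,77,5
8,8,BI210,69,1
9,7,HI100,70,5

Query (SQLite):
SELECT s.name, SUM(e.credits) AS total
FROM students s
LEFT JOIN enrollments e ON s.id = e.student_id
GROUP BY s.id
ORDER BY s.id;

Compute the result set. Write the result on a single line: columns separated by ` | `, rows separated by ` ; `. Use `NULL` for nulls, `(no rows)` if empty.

LEFT JOIN keeps every students row; unmatched ones get NULL for enrollments columns.
Group by students.id and compute SUM(e.credits). SUM over an all-NULL group is NULL.
  5: ids {1} → SUM(e.credits)=3
  7: ids {5, 7, 9} → SUM(e.credits)=13
  8: ids {2, 3, 4, 8} → SUM(e.credits)=11
  11: ids {6} → SUM(e.credits)=3

Wren | 3 ; Ravi | 13 ; Jun | 11 ; Noa | 3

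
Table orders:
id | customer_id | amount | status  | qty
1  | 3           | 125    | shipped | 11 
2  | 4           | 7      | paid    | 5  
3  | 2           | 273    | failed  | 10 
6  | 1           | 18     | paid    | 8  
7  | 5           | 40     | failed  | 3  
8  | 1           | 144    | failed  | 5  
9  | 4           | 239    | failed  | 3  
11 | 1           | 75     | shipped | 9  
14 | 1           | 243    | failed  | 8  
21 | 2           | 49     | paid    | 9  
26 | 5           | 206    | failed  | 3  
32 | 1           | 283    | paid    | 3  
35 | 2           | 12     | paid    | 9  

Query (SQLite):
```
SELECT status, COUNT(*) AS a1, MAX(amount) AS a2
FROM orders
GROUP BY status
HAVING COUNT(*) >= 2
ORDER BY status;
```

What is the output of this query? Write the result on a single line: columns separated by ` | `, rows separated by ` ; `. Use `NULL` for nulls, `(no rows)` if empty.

failed | 6 | 273 ; paid | 5 | 283 ; shipped | 2 | 125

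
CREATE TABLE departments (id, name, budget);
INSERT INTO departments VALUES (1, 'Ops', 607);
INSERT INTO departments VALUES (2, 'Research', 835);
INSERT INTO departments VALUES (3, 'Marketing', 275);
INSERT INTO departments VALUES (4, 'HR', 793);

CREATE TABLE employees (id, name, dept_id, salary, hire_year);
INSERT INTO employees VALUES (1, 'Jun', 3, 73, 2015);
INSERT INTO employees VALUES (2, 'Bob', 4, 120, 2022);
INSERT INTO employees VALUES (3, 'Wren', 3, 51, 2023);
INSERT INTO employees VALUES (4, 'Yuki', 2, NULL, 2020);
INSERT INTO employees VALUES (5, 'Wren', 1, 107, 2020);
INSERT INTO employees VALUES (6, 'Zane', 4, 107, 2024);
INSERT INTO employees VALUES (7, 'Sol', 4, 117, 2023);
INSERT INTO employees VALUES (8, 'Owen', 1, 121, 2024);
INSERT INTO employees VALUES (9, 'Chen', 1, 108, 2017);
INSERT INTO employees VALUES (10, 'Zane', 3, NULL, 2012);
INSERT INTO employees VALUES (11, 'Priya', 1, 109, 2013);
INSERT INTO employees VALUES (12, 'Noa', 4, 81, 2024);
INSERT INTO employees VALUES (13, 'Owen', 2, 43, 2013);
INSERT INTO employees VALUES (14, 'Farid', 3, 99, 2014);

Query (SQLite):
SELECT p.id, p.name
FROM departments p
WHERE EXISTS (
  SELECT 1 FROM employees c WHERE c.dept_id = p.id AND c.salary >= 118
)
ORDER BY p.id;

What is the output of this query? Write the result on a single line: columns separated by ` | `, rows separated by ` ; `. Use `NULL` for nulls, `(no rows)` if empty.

1 | Ops ; 4 | HR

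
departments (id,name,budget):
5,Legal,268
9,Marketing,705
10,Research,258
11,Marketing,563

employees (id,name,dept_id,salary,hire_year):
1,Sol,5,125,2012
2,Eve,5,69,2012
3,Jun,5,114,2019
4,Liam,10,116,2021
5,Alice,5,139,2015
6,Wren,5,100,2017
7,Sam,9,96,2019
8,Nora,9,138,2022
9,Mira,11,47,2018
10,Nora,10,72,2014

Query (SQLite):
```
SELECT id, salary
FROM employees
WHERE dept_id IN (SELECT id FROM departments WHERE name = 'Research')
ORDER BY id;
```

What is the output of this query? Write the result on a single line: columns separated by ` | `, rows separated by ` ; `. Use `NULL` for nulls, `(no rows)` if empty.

Inner query: departments.id where name = 'Research'.
Outer: keep employees rows whose dept_id is in that set.
Inner query → {10}

4 | 116 ; 10 | 72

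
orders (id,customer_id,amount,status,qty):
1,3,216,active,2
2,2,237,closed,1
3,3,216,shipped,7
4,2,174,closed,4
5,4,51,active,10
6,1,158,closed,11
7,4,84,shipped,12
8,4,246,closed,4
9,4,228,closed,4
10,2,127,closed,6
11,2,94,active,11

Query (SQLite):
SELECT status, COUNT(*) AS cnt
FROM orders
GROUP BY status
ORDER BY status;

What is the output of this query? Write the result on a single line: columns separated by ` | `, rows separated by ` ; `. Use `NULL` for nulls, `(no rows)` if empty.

Partition orders by status; compute COUNT(*) within each group.
  active: ids {1, 5, 11} → COUNT(*)=3
  closed: ids {2, 4, 6, 8, 9, 10} → COUNT(*)=6
  shipped: ids {3, 7} → COUNT(*)=2

active | 3 ; closed | 6 ; shipped | 2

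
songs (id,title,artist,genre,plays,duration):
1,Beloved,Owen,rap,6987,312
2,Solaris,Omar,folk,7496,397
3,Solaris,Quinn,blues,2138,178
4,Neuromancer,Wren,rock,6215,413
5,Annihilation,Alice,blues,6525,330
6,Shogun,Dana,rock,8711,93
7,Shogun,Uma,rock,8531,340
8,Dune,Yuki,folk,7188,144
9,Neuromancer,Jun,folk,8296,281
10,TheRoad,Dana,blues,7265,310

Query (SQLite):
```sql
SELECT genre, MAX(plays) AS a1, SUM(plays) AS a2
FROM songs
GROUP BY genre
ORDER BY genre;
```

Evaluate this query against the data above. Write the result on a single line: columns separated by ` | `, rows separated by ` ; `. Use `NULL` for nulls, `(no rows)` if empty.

blues | 7265 | 15928 ; folk | 8296 | 22980 ; rap | 6987 | 6987 ; rock | 8711 | 23457

Group songs by genre.
Per group compute: MAX(plays), SUM(plays).
  blues: ids {3, 5, 10} → MAX(plays)=7265, SUM(plays)=15928
  folk: ids {2, 8, 9} → MAX(plays)=8296, SUM(plays)=22980
  rap: ids {1} → MAX(plays)=6987, SUM(plays)=6987
  rock: ids {4, 6, 7} → MAX(plays)=8711, SUM(plays)=23457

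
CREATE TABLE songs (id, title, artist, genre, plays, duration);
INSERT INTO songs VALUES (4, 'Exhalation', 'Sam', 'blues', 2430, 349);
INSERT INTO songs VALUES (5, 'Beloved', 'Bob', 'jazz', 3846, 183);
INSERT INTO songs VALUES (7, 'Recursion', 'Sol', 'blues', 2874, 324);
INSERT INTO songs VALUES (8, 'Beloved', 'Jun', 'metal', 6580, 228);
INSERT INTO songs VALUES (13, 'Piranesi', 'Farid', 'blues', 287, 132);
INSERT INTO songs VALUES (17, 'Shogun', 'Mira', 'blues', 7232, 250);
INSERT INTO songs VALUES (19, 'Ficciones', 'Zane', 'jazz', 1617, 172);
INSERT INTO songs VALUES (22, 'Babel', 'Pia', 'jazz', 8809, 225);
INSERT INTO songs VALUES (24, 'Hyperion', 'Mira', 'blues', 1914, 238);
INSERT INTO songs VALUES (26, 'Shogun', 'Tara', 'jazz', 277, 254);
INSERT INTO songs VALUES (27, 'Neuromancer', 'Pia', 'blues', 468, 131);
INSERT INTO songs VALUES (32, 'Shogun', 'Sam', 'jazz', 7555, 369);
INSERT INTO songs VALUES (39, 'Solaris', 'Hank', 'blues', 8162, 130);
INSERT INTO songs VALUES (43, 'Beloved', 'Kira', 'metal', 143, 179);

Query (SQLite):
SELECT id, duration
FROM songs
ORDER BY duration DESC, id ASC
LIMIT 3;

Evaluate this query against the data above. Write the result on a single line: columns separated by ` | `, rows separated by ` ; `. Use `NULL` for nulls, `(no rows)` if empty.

32 | 369 ; 4 | 349 ; 7 | 324

Sort by duration desc, tiebreak id asc: (369, id=32), (349, id=4), (324, id=7), (254, id=26), (250, id=17), (238, id=24) …. Take first 3.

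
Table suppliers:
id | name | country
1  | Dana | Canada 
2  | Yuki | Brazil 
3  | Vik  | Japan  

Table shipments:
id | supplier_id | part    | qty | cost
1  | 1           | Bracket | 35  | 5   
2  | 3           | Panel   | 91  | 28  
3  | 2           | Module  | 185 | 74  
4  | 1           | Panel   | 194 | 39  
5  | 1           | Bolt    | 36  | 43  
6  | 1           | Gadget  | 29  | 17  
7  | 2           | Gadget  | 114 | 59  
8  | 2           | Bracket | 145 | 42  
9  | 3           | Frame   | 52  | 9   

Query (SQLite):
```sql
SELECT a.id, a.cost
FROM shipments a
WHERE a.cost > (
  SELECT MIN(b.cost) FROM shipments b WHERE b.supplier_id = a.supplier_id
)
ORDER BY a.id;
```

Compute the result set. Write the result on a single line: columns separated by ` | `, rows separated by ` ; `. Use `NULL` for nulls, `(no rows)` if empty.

2 | 28 ; 3 | 74 ; 4 | 39 ; 5 | 43 ; 6 | 17 ; 7 | 59

For each shipments row a, compute MIN(cost) over rows sharing a.supplier_id.
Keep row a if a.cost > that per-group MIN.
  supplier_id=1: MIN(cost) = 5
  supplier_id=2: MIN(cost) = 42
  supplier_id=3: MIN(cost) = 9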